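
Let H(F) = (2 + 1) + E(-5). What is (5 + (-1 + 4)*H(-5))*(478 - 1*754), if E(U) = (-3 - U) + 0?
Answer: -5520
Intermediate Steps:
E(U) = -3 - U
H(F) = 5 (H(F) = (2 + 1) + (-3 - 1*(-5)) = 3 + (-3 + 5) = 3 + 2 = 5)
(5 + (-1 + 4)*H(-5))*(478 - 1*754) = (5 + (-1 + 4)*5)*(478 - 1*754) = (5 + 3*5)*(478 - 754) = (5 + 15)*(-276) = 20*(-276) = -5520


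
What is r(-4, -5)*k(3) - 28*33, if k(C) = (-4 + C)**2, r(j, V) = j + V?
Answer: -933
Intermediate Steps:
r(j, V) = V + j
r(-4, -5)*k(3) - 28*33 = (-5 - 4)*(-4 + 3)**2 - 28*33 = -9*(-1)**2 - 924 = -9*1 - 924 = -9 - 924 = -933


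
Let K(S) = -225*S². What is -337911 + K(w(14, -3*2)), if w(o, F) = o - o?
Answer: -337911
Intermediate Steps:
w(o, F) = 0
-337911 + K(w(14, -3*2)) = -337911 - 225*0² = -337911 - 225*0 = -337911 + 0 = -337911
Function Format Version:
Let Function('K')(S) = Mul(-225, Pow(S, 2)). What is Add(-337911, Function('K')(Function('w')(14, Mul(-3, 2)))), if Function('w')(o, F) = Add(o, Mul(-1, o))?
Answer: -337911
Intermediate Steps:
Function('w')(o, F) = 0
Add(-337911, Function('K')(Function('w')(14, Mul(-3, 2)))) = Add(-337911, Mul(-225, Pow(0, 2))) = Add(-337911, Mul(-225, 0)) = Add(-337911, 0) = -337911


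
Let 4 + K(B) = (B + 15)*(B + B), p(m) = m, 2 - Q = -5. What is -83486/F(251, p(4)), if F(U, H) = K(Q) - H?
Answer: -41743/150 ≈ -278.29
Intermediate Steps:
Q = 7 (Q = 2 - 1*(-5) = 2 + 5 = 7)
K(B) = -4 + 2*B*(15 + B) (K(B) = -4 + (B + 15)*(B + B) = -4 + (15 + B)*(2*B) = -4 + 2*B*(15 + B))
F(U, H) = 304 - H (F(U, H) = (-4 + 2*7² + 30*7) - H = (-4 + 2*49 + 210) - H = (-4 + 98 + 210) - H = 304 - H)
-83486/F(251, p(4)) = -83486/(304 - 1*4) = -83486/(304 - 4) = -83486/300 = -83486*1/300 = -41743/150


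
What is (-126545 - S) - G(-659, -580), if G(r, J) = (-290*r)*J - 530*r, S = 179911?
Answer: 110188074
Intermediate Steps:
G(r, J) = -530*r - 290*J*r (G(r, J) = -290*J*r - 530*r = -530*r - 290*J*r)
(-126545 - S) - G(-659, -580) = (-126545 - 1*179911) - (-10)*(-659)*(53 + 29*(-580)) = (-126545 - 179911) - (-10)*(-659)*(53 - 16820) = -306456 - (-10)*(-659)*(-16767) = -306456 - 1*(-110494530) = -306456 + 110494530 = 110188074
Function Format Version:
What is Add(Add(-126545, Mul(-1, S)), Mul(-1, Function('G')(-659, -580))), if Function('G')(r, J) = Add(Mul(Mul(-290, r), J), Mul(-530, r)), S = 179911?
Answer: 110188074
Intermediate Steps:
Function('G')(r, J) = Add(Mul(-530, r), Mul(-290, J, r)) (Function('G')(r, J) = Add(Mul(-290, J, r), Mul(-530, r)) = Add(Mul(-530, r), Mul(-290, J, r)))
Add(Add(-126545, Mul(-1, S)), Mul(-1, Function('G')(-659, -580))) = Add(Add(-126545, Mul(-1, 179911)), Mul(-1, Mul(-10, -659, Add(53, Mul(29, -580))))) = Add(Add(-126545, -179911), Mul(-1, Mul(-10, -659, Add(53, -16820)))) = Add(-306456, Mul(-1, Mul(-10, -659, -16767))) = Add(-306456, Mul(-1, -110494530)) = Add(-306456, 110494530) = 110188074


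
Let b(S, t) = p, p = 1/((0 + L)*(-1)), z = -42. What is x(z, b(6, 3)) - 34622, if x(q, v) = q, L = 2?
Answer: -34664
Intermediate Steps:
p = -1/2 (p = 1/((0 + 2)*(-1)) = 1/(2*(-1)) = 1/(-2) = -1/2 ≈ -0.50000)
b(S, t) = -1/2
x(z, b(6, 3)) - 34622 = -42 - 34622 = -34664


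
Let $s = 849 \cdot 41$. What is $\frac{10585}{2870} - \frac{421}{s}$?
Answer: $\frac{1791439}{487326} \approx 3.6761$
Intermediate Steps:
$s = 34809$
$\frac{10585}{2870} - \frac{421}{s} = \frac{10585}{2870} - \frac{421}{34809} = 10585 \cdot \frac{1}{2870} - \frac{421}{34809} = \frac{2117}{574} - \frac{421}{34809} = \frac{1791439}{487326}$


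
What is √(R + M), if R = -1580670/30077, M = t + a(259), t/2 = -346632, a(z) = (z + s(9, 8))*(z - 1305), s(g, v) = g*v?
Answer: 10*I*√9403971487478/30077 ≈ 1019.6*I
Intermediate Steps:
a(z) = (-1305 + z)*(72 + z) (a(z) = (z + 9*8)*(z - 1305) = (z + 72)*(-1305 + z) = (72 + z)*(-1305 + z) = (-1305 + z)*(72 + z))
t = -693264 (t = 2*(-346632) = -693264)
M = -1039490 (M = -693264 + (-93960 + 259² - 1233*259) = -693264 + (-93960 + 67081 - 319347) = -693264 - 346226 = -1039490)
R = -1580670/30077 ≈ -52.554
√(R + M) = √(-1580670/30077 - 1039490) = √(-31266321400/30077) = 10*I*√9403971487478/30077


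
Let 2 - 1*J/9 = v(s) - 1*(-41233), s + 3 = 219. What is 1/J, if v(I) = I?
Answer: -1/373023 ≈ -2.6808e-6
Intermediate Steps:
s = 216 (s = -3 + 219 = 216)
J = -373023 (J = 18 - 9*(216 - 1*(-41233)) = 18 - 9*(216 + 41233) = 18 - 9*41449 = 18 - 373041 = -373023)
1/J = 1/(-373023) = -1/373023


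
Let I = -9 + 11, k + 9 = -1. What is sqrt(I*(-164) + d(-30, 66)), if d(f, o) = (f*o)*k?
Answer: 4*sqrt(1217) ≈ 139.54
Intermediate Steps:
k = -10 (k = -9 - 1 = -10)
I = 2
d(f, o) = -10*f*o (d(f, o) = (f*o)*(-10) = -10*f*o)
sqrt(I*(-164) + d(-30, 66)) = sqrt(2*(-164) - 10*(-30)*66) = sqrt(-328 + 19800) = sqrt(19472) = 4*sqrt(1217)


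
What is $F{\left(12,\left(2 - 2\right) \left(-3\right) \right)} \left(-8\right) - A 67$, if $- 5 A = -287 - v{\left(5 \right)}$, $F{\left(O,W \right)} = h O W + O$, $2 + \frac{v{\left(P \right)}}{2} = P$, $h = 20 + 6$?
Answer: $- \frac{20111}{5} \approx -4022.2$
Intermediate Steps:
$h = 26$
$v{\left(P \right)} = -4 + 2 P$
$F{\left(O,W \right)} = O + 26 O W$ ($F{\left(O,W \right)} = 26 O W + O = O + 26 O W$)
$A = \frac{293}{5}$ ($A = - \frac{-287 - \left(-4 + 2 \cdot 5\right)}{5} = - \frac{-287 - \left(-4 + 10\right)}{5} = - \frac{-287 - 6}{5} = \left(- \frac{1}{5}\right) \left(-293\right) = \frac{293}{5} \approx 58.6$)
$F{\left(12,\left(2 - 2\right) \left(-3\right) \right)} \left(-8\right) - A 67 = 12 \left(1 + 26 \left(2 - 2\right) \left(-3\right)\right) \left(-8\right) - \frac{293}{5} \cdot 67 = 12 \left(1 + 26 \cdot 0 \left(-3\right)\right) \left(-8\right) - \frac{19631}{5} = 12 \left(1 + 26 \cdot 0\right) \left(-8\right) - \frac{19631}{5} = 12 \left(1 + 0\right) \left(-8\right) - \frac{19631}{5} = 12 \cdot 1 \left(-8\right) - \frac{19631}{5} = 12 \left(-8\right) - \frac{19631}{5} = -96 - \frac{19631}{5} = - \frac{20111}{5}$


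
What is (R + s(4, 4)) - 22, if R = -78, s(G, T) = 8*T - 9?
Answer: -77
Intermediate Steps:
s(G, T) = -9 + 8*T
(R + s(4, 4)) - 22 = (-78 + (-9 + 8*4)) - 22 = (-78 + (-9 + 32)) - 22 = (-78 + 23) - 22 = -55 - 22 = -77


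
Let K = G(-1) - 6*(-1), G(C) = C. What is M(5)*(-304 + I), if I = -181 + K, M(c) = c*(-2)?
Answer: 4800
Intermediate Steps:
M(c) = -2*c
K = 5 (K = -1 - 6*(-1) = -1 + 6 = 5)
I = -176 (I = -181 + 5 = -176)
M(5)*(-304 + I) = (-2*5)*(-304 - 176) = -10*(-480) = 4800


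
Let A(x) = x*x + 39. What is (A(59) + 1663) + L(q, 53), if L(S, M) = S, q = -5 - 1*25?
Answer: 5153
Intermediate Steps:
q = -30 (q = -5 - 25 = -30)
A(x) = 39 + x² (A(x) = x² + 39 = 39 + x²)
(A(59) + 1663) + L(q, 53) = ((39 + 59²) + 1663) - 30 = ((39 + 3481) + 1663) - 30 = (3520 + 1663) - 30 = 5183 - 30 = 5153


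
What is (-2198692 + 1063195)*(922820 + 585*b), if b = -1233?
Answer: -228819677955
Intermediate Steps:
(-2198692 + 1063195)*(922820 + 585*b) = (-2198692 + 1063195)*(922820 + 585*(-1233)) = -1135497*(922820 - 721305) = -1135497*201515 = -228819677955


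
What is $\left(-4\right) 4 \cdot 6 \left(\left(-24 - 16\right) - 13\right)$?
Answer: $5088$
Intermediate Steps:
$\left(-4\right) 4 \cdot 6 \left(\left(-24 - 16\right) - 13\right) = \left(-16\right) 6 \left(\left(-24 - 16\right) - 13\right) = - 96 \left(-40 - 13\right) = \left(-96\right) \left(-53\right) = 5088$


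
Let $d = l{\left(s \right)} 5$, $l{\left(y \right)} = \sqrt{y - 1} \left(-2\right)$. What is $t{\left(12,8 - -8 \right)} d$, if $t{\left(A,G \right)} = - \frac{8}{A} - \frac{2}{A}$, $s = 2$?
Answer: $\frac{25}{3} \approx 8.3333$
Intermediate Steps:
$t{\left(A,G \right)} = - \frac{10}{A}$
$l{\left(y \right)} = - 2 \sqrt{-1 + y}$ ($l{\left(y \right)} = \sqrt{-1 + y} \left(-2\right) = - 2 \sqrt{-1 + y}$)
$d = -10$ ($d = - 2 \sqrt{-1 + 2} \cdot 5 = - 2 \sqrt{1} \cdot 5 = \left(-2\right) 1 \cdot 5 = \left(-2\right) 5 = -10$)
$t{\left(12,8 - -8 \right)} d = - \frac{10}{12} \left(-10\right) = \left(-10\right) \frac{1}{12} \left(-10\right) = \left(- \frac{5}{6}\right) \left(-10\right) = \frac{25}{3}$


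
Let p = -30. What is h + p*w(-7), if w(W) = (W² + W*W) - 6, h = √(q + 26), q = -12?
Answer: -2760 + √14 ≈ -2756.3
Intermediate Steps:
h = √14 (h = √(-12 + 26) = √14 ≈ 3.7417)
w(W) = -6 + 2*W² (w(W) = (W² + W²) - 6 = 2*W² - 6 = -6 + 2*W²)
h + p*w(-7) = √14 - 30*(-6 + 2*(-7)²) = √14 - 30*(-6 + 2*49) = √14 - 30*(-6 + 98) = √14 - 30*92 = √14 - 2760 = -2760 + √14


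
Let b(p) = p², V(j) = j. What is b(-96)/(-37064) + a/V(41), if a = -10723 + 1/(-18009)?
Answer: -21842233772/83435697 ≈ -261.79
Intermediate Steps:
a = -193110508/18009 (a = -10723 - 1/18009 = -193110508/18009 ≈ -10723.)
b(-96)/(-37064) + a/V(41) = (-96)²/(-37064) - 193110508/18009/41 = 9216*(-1/37064) - 193110508/18009*1/41 = -1152/4633 - 193110508/738369 = -21842233772/83435697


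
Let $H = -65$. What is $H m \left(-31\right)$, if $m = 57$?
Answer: $114855$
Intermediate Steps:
$H m \left(-31\right) = \left(-65\right) 57 \left(-31\right) = \left(-3705\right) \left(-31\right) = 114855$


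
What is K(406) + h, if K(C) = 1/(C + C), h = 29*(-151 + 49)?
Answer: -2401895/812 ≈ -2958.0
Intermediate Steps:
h = -2958 (h = 29*(-102) = -2958)
K(C) = 1/(2*C)
K(406) + h = (1/2)/406 - 2958 = (1/2)*(1/406) - 2958 = 1/812 - 2958 = -2401895/812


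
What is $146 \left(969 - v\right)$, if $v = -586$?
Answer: $227030$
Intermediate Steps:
$146 \left(969 - v\right) = 146 \left(969 - -586\right) = 146 \left(969 + 586\right) = 146 \cdot 1555 = 227030$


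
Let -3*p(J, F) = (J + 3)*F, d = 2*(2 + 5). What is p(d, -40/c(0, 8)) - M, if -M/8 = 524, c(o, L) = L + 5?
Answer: 164168/39 ≈ 4209.4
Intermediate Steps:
c(o, L) = 5 + L
M = -4192 (M = -8*524 = -4192)
d = 14 (d = 2*7 = 14)
p(J, F) = -F*(3 + J)/3 (p(J, F) = -(J + 3)*F/3 = -(3 + J)*F/3 = -F*(3 + J)/3)
p(d, -40/c(0, 8)) - M = -(-40/(5 + 8))*(3 + 14)/3 - 1*(-4192) = -⅓*(-40/13)*17 + 4192 = 680/39 + 4192 = 164168/39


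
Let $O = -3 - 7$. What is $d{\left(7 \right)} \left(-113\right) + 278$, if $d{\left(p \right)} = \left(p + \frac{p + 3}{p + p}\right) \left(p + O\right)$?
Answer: $\frac{20252}{7} \approx 2893.1$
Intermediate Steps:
$O = -10$
$d{\left(p \right)} = \left(-10 + p\right) \left(p + \frac{3 + p}{2 p}\right)$ ($d{\left(p \right)} = \left(p + \frac{p + 3}{p + p}\right) \left(p - 10\right) = \left(p + \frac{3 + p}{2 p}\right) \left(-10 + p\right) = \left(-10 + p\right) \left(p + \frac{3 + p}{2 p}\right)$)
$d{\left(7 \right)} \left(-113\right) + 278 = \left(- \frac{7}{2} + 7^{2} - \frac{15}{7} - \frac{133}{2}\right) \left(-113\right) + 278 = \left(- \frac{7}{2} + 49 - \frac{15}{7} - \frac{133}{2}\right) \left(-113\right) + 278 = \left(- \frac{162}{7}\right) \left(-113\right) + 278 = \frac{18306}{7} + 278 = \frac{20252}{7}$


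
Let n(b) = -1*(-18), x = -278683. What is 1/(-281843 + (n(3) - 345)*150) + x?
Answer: -92214253920/330893 ≈ -2.7868e+5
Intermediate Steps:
n(b) = 18
1/(-281843 + (n(3) - 345)*150) + x = 1/(-281843 + (18 - 345)*150) - 278683 = 1/(-281843 - 327*150) - 278683 = 1/(-281843 - 49050) - 278683 = 1/(-330893) - 278683 = -1/330893 - 278683 = -92214253920/330893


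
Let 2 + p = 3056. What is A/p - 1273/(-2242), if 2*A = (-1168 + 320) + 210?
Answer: 41744/90093 ≈ 0.46334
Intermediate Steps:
p = 3054 (p = -2 + 3056 = 3054)
A = -319 (A = ((-1168 + 320) + 210)/2 = (-848 + 210)/2 = (½)*(-638) = -319)
A/p - 1273/(-2242) = -319/3054 - 1273/(-2242) = -319*1/3054 - 1273*(-1/2242) = -319/3054 + 67/118 = 41744/90093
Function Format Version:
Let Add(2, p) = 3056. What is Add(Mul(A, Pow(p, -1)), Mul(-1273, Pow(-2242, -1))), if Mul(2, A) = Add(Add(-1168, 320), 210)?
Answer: Rational(41744, 90093) ≈ 0.46334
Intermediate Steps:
p = 3054 (p = Add(-2, 3056) = 3054)
A = -319 (A = Mul(Rational(1, 2), Add(Add(-1168, 320), 210)) = Mul(Rational(1, 2), Add(-848, 210)) = Mul(Rational(1, 2), -638) = -319)
Add(Mul(A, Pow(p, -1)), Mul(-1273, Pow(-2242, -1))) = Add(Mul(-319, Pow(3054, -1)), Mul(-1273, Pow(-2242, -1))) = Add(Mul(-319, Rational(1, 3054)), Mul(-1273, Rational(-1, 2242))) = Add(Rational(-319, 3054), Rational(67, 118)) = Rational(41744, 90093)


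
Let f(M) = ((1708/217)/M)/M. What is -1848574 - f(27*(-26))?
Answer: -7060131126655/3819231 ≈ -1.8486e+6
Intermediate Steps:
f(M) = 244/(31*M²) (f(M) = ((1708*(1/217))/M)/M = (244/(31*M))/M = 244/(31*M²))
-1848574 - f(27*(-26)) = -1848574 - 244/(31*(27*(-26))²) = -1848574 - 244/(31*(-702)²) = -1848574 - 244/(31*492804) = -1848574 - 1*61/3819231 = -1848574 - 61/3819231 = -7060131126655/3819231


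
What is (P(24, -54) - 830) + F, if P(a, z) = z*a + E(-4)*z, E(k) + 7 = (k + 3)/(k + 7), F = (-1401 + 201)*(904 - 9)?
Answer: -1075730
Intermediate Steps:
F = -1074000 (F = -1200*895 = -1074000)
E(k) = -7 + (3 + k)/(7 + k) (E(k) = -7 + (k + 3)/(k + 7) = -7 + (3 + k)/(7 + k))
P(a, z) = -22*z/3 + a*z (P(a, z) = z*a + (2*(-23 - 3*(-4))/(7 - 4))*z = a*z + (2*(-23 + 12)/3)*z = a*z + (2*(1/3)*(-11))*z = a*z - 22*z/3 = -22*z/3 + a*z)
(P(24, -54) - 830) + F = ((1/3)*(-54)*(-22 + 3*24) - 830) - 1074000 = ((1/3)*(-54)*(-22 + 72) - 830) - 1074000 = ((1/3)*(-54)*50 - 830) - 1074000 = (-900 - 830) - 1074000 = -1730 - 1074000 = -1075730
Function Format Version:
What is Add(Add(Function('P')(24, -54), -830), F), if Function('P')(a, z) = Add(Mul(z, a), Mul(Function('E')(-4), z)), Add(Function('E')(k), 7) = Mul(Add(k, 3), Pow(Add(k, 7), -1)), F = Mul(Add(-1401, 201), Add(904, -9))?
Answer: -1075730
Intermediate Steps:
F = -1074000 (F = Mul(-1200, 895) = -1074000)
Function('E')(k) = Add(-7, Mul(Pow(Add(7, k), -1), Add(3, k))) (Function('E')(k) = Add(-7, Mul(Add(k, 3), Pow(Add(k, 7), -1))) = Add(-7, Mul(Add(3, k), Pow(Add(7, k), -1))) = Add(-7, Mul(Pow(Add(7, k), -1), Add(3, k))))
Function('P')(a, z) = Add(Mul(Rational(-22, 3), z), Mul(a, z)) (Function('P')(a, z) = Add(Mul(z, a), Mul(Mul(2, Pow(Add(7, -4), -1), Add(-23, Mul(-3, -4))), z)) = Add(Mul(a, z), Mul(Mul(2, Pow(3, -1), Add(-23, 12)), z)) = Add(Mul(a, z), Mul(Mul(2, Rational(1, 3), -11), z)) = Add(Mul(a, z), Mul(Rational(-22, 3), z)) = Add(Mul(Rational(-22, 3), z), Mul(a, z)))
Add(Add(Function('P')(24, -54), -830), F) = Add(Add(Mul(Rational(1, 3), -54, Add(-22, Mul(3, 24))), -830), -1074000) = Add(Add(Mul(Rational(1, 3), -54, Add(-22, 72)), -830), -1074000) = Add(Add(Mul(Rational(1, 3), -54, 50), -830), -1074000) = Add(Add(-900, -830), -1074000) = Add(-1730, -1074000) = -1075730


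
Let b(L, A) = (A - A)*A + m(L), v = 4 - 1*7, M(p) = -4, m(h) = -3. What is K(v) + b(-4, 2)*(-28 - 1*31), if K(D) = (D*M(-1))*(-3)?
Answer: 141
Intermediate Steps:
v = -3 (v = 4 - 7 = -3)
b(L, A) = -3 (b(L, A) = (A - A)*A - 3 = 0*A - 3 = 0 - 3 = -3)
K(D) = 12*D (K(D) = (D*(-4))*(-3) = -4*D*(-3) = 12*D)
K(v) + b(-4, 2)*(-28 - 1*31) = 12*(-3) - 3*(-28 - 1*31) = -36 - 3*(-28 - 31) = -36 - 3*(-59) = -36 + 177 = 141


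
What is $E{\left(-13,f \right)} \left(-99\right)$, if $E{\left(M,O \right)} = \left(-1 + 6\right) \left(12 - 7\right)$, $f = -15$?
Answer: $-2475$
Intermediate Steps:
$E{\left(M,O \right)} = 25$ ($E{\left(M,O \right)} = 5 \cdot 5 = 25$)
$E{\left(-13,f \right)} \left(-99\right) = 25 \left(-99\right) = -2475$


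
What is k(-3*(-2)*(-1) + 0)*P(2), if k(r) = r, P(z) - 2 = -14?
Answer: 72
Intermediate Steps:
P(z) = -12 (P(z) = 2 - 14 = -12)
k(-3*(-2)*(-1) + 0)*P(2) = (-3*(-2)*(-1) + 0)*(-12) = (6*(-1) + 0)*(-12) = (-6 + 0)*(-12) = -6*(-12) = 72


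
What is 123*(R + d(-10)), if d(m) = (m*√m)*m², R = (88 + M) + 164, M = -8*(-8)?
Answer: 38868 - 123000*I*√10 ≈ 38868.0 - 3.8896e+5*I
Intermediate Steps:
M = 64
R = 316 (R = (88 + 64) + 164 = 152 + 164 = 316)
d(m) = m^(7/2) (d(m) = m^(3/2)*m² = m^(7/2))
123*(R + d(-10)) = 123*(316 + (-10)^(7/2)) = 123*(316 - 1000*I*√10) = 38868 - 123000*I*√10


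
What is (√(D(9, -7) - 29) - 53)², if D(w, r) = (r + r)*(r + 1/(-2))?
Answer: 2885 - 212*√19 ≈ 1960.9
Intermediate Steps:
D(w, r) = 2*r*(-½ + r) (D(w, r) = (2*r)*(r + 1*(-½)) = (2*r)*(r - ½) = (2*r)*(-½ + r) = 2*r*(-½ + r))
(√(D(9, -7) - 29) - 53)² = (√(-7*(-1 + 2*(-7)) - 29) - 53)² = (√(-7*(-1 - 14) - 29) - 53)² = (√(-7*(-15) - 29) - 53)² = (√(105 - 29) - 53)² = (√76 - 53)² = (2*√19 - 53)² = (-53 + 2*√19)²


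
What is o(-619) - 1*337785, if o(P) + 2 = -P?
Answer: -337168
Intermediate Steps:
o(P) = -2 - P
o(-619) - 1*337785 = (-2 - 1*(-619)) - 1*337785 = (-2 + 619) - 337785 = 617 - 337785 = -337168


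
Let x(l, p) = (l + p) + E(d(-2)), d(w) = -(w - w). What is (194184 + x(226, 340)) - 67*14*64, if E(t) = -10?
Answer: 134708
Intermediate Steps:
d(w) = 0 (d(w) = -1*0 = 0)
x(l, p) = -10 + l + p (x(l, p) = (l + p) - 10 = -10 + l + p)
(194184 + x(226, 340)) - 67*14*64 = (194184 + (-10 + 226 + 340)) - 67*14*64 = (194184 + 556) - 938*64 = 194740 - 60032 = 134708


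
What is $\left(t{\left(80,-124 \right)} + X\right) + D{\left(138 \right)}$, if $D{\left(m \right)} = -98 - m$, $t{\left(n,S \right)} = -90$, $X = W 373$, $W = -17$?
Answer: $-6667$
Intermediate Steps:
$X = -6341$ ($X = \left(-17\right) 373 = -6341$)
$\left(t{\left(80,-124 \right)} + X\right) + D{\left(138 \right)} = \left(-90 - 6341\right) - 236 = -6431 - 236 = -6667$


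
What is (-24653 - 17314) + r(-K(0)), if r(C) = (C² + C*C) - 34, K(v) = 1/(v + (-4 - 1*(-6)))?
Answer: -84001/2 ≈ -42001.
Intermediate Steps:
K(v) = 1/(2 + v) (K(v) = 1/(v + (-4 + 6)) = 1/(v + 2) = 1/(2 + v))
r(C) = -34 + 2*C² (r(C) = (C² + C²) - 34 = 2*C² - 34 = -34 + 2*C²)
(-24653 - 17314) + r(-K(0)) = (-24653 - 17314) + (-34 + 2*(-1/(2 + 0))²) = -41967 + (-34 + 2*(-1/2)²) = -41967 + (-34 + 2*(-1*½)²) = -41967 + (-34 + 2*(-½)²) = -41967 + (-34 + 2*(¼)) = -41967 + (-34 + ½) = -41967 - 67/2 = -84001/2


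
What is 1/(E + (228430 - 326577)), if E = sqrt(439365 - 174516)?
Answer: -98147/9632568760 - sqrt(264849)/9632568760 ≈ -1.0243e-5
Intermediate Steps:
E = sqrt(264849) ≈ 514.63
1/(E + (228430 - 326577)) = 1/(sqrt(264849) + (228430 - 326577)) = 1/(sqrt(264849) - 98147) = 1/(-98147 + sqrt(264849))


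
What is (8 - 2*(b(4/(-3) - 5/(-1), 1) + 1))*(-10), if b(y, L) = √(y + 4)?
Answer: -60 + 20*√69/3 ≈ -4.6225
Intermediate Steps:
b(y, L) = √(4 + y)
(8 - 2*(b(4/(-3) - 5/(-1), 1) + 1))*(-10) = (8 - 2*(√(4 + (4/(-3) - 5/(-1))) + 1))*(-10) = (8 - 2*(√(4 + (4*(-⅓) - 5*(-1))) + 1))*(-10) = (8 - 2*(√(4 + (-4/3 + 5)) + 1))*(-10) = (8 - 2*(√(4 + 11/3) + 1))*(-10) = (8 - 2*(√(23/3) + 1))*(-10) = (8 - 2*(√69/3 + 1))*(-10) = (8 - 2*(1 + √69/3))*(-10) = (8 + (-2 - 2*√69/3))*(-10) = (6 - 2*√69/3)*(-10) = -60 + 20*√69/3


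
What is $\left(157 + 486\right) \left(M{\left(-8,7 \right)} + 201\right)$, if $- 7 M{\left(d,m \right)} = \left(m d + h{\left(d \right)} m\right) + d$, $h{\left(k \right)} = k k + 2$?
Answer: $\frac{648787}{7} \approx 92684.0$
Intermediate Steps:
$h{\left(k \right)} = 2 + k^{2}$ ($h{\left(k \right)} = k^{2} + 2 = 2 + k^{2}$)
$M{\left(d,m \right)} = - \frac{d}{7} - \frac{d m}{7} - \frac{m \left(2 + d^{2}\right)}{7}$ ($M{\left(d,m \right)} = - \frac{\left(m d + \left(2 + d^{2}\right) m\right) + d}{7} = - \frac{\left(d m + m \left(2 + d^{2}\right)\right) + d}{7} = - \frac{d + d m + m \left(2 + d^{2}\right)}{7} = - \frac{d}{7} - \frac{d m}{7} - \frac{m \left(2 + d^{2}\right)}{7}$)
$\left(157 + 486\right) \left(M{\left(-8,7 \right)} + 201\right) = \left(157 + 486\right) \left(\left(\left(- \frac{1}{7}\right) \left(-8\right) - \left(- \frac{8}{7}\right) 7 - 1 \left(2 + \left(-8\right)^{2}\right)\right) + 201\right) = 643 \left(\left(\frac{8}{7} + 8 - 1 \left(2 + 64\right)\right) + 201\right) = 643 \left(\left(\frac{8}{7} + 8 - 1 \cdot 66\right) + 201\right) = 643 \left(\left(\frac{8}{7} + 8 - 66\right) + 201\right) = 643 \left(- \frac{398}{7} + 201\right) = 643 \cdot \frac{1009}{7} = \frac{648787}{7}$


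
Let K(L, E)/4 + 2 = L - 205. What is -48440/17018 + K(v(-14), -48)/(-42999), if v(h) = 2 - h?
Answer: -1034934904/365878491 ≈ -2.8286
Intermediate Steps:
K(L, E) = -828 + 4*L (K(L, E) = -8 + 4*(L - 205) = -8 + 4*(-205 + L) = -8 + (-820 + 4*L) = -828 + 4*L)
-48440/17018 + K(v(-14), -48)/(-42999) = -48440/17018 + (-828 + 4*(2 - 1*(-14)))/(-42999) = -48440*1/17018 + (-828 + 4*(2 + 14))*(-1/42999) = -24220/8509 + (-828 + 4*16)*(-1/42999) = -24220/8509 + (-828 + 64)*(-1/42999) = -24220/8509 - 764*(-1/42999) = -24220/8509 + 764/42999 = -1034934904/365878491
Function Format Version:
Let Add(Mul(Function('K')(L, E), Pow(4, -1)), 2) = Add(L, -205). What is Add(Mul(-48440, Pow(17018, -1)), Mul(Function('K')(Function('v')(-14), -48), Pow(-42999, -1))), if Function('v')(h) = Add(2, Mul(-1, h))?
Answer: Rational(-1034934904, 365878491) ≈ -2.8286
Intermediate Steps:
Function('K')(L, E) = Add(-828, Mul(4, L)) (Function('K')(L, E) = Add(-8, Mul(4, Add(L, -205))) = Add(-8, Mul(4, Add(-205, L))) = Add(-8, Add(-820, Mul(4, L))) = Add(-828, Mul(4, L)))
Add(Mul(-48440, Pow(17018, -1)), Mul(Function('K')(Function('v')(-14), -48), Pow(-42999, -1))) = Add(Mul(-48440, Pow(17018, -1)), Mul(Add(-828, Mul(4, Add(2, Mul(-1, -14)))), Pow(-42999, -1))) = Add(Mul(-48440, Rational(1, 17018)), Mul(Add(-828, Mul(4, Add(2, 14))), Rational(-1, 42999))) = Add(Rational(-24220, 8509), Mul(Add(-828, Mul(4, 16)), Rational(-1, 42999))) = Add(Rational(-24220, 8509), Mul(Add(-828, 64), Rational(-1, 42999))) = Add(Rational(-24220, 8509), Mul(-764, Rational(-1, 42999))) = Add(Rational(-24220, 8509), Rational(764, 42999)) = Rational(-1034934904, 365878491)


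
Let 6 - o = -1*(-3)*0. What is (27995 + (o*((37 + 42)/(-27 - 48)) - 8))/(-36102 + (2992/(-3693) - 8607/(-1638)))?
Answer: -470163563142/606552641425 ≈ -0.77514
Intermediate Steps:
o = 6 (o = 6 - (-1*(-3))*0 = 6 - 3*0 = 6 - 1*0 = 6 + 0 = 6)
(27995 + (o*((37 + 42)/(-27 - 48)) - 8))/(-36102 + (2992/(-3693) - 8607/(-1638))) = (27995 + (6*((37 + 42)/(-27 - 48)) - 8))/(-36102 + (2992/(-3693) - 8607/(-1638))) = (27995 + (6*(79/(-75)) - 8))/(-36102 + (2992*(-1/3693) - 8607*(-1/1638))) = (27995 + (6*(79*(-1/75)) - 8))/(-36102 + (-2992/3693 + 2869/546)) = (27995 + (6*(-79/75) - 8))/(-36102 + 2987195/672126) = (27995 + (-158/25 - 8))/(-24262105657/672126) = (27995 - 358/25)*(-672126/24262105657) = (699517/25)*(-672126/24262105657) = -470163563142/606552641425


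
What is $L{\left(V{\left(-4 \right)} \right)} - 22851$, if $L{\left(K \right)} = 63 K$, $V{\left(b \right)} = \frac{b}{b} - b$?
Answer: $-22536$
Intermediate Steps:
$V{\left(b \right)} = 1 - b$
$L{\left(V{\left(-4 \right)} \right)} - 22851 = 63 \left(1 - -4\right) - 22851 = 63 \left(1 + 4\right) - 22851 = 63 \cdot 5 - 22851 = 315 - 22851 = -22536$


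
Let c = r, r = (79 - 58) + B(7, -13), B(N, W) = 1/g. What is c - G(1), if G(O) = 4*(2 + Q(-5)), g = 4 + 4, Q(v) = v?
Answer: 265/8 ≈ 33.125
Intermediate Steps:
g = 8
B(N, W) = ⅛ (B(N, W) = 1/8 = ⅛)
G(O) = -12 (G(O) = 4*(2 - 5) = 4*(-3) = -12)
r = 169/8 (r = (79 - 58) + ⅛ = 21 + ⅛ = 169/8 ≈ 21.125)
c = 169/8 ≈ 21.125
c - G(1) = 169/8 - 1*(-12) = 169/8 + 12 = 265/8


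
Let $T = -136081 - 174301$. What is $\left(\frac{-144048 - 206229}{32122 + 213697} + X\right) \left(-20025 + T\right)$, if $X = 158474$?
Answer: $- \frac{1838741856218729}{35117} \approx -5.236 \cdot 10^{10}$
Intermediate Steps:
$T = -310382$ ($T = -136081 - 174301 = -310382$)
$\left(\frac{-144048 - 206229}{32122 + 213697} + X\right) \left(-20025 + T\right) = \left(\frac{-144048 - 206229}{32122 + 213697} + 158474\right) \left(-20025 - 310382\right) = \left(- \frac{350277}{245819} + 158474\right) \left(-330407\right) = \frac{38955569929}{245819} \left(-330407\right) = - \frac{1838741856218729}{35117}$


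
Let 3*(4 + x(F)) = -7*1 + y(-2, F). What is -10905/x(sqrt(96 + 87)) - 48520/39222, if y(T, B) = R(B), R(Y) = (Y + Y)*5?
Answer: -12625103575/351801729 - 327150*sqrt(183)/17939 ≈ -282.59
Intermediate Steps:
R(Y) = 10*Y (R(Y) = (2*Y)*5 = 10*Y)
y(T, B) = 10*B
x(F) = -19/3 + 10*F/3 (x(F) = -4 + (-7*1 + 10*F)/3 = -4 + (-7 + 10*F)/3 = -4 + (-7/3 + 10*F/3) = -19/3 + 10*F/3)
-10905/x(sqrt(96 + 87)) - 48520/39222 = -10905/(-19/3 + 10*sqrt(96 + 87)/3) - 48520/39222 = -10905/(-19/3 + 10*sqrt(183)/3) - 48520*1/39222 = -10905/(-19/3 + 10*sqrt(183)/3) - 24260/19611 = -24260/19611 - 10905/(-19/3 + 10*sqrt(183)/3)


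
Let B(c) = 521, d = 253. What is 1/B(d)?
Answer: 1/521 ≈ 0.0019194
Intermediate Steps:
1/B(d) = 1/521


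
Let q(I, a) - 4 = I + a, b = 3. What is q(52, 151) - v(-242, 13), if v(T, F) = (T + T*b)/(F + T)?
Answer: 46435/229 ≈ 202.77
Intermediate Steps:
q(I, a) = 4 + I + a (q(I, a) = 4 + (I + a) = 4 + I + a)
v(T, F) = 4*T/(F + T) (v(T, F) = (T + T*3)/(F + T) = (T + 3*T)/(F + T) = (4*T)/(F + T) = 4*T/(F + T))
q(52, 151) - v(-242, 13) = (4 + 52 + 151) - 4*(-242)/(13 - 242) = 207 - 4*(-242)/(-229) = 207 - 4*(-242)*(-1)/229 = 207 - 1*968/229 = 207 - 968/229 = 46435/229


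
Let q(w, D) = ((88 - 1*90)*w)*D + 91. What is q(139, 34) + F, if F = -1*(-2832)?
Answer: -6529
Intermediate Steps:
q(w, D) = 91 - 2*D*w (q(w, D) = ((88 - 90)*w)*D + 91 = (-2*w)*D + 91 = -2*D*w + 91 = 91 - 2*D*w)
F = 2832
q(139, 34) + F = (91 - 2*34*139) + 2832 = (91 - 9452) + 2832 = -9361 + 2832 = -6529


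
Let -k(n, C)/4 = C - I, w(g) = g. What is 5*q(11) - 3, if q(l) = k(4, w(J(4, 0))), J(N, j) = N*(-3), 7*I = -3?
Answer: 1599/7 ≈ 228.43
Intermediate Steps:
I = -3/7 (I = (⅐)*(-3) = -3/7 ≈ -0.42857)
J(N, j) = -3*N
k(n, C) = -12/7 - 4*C (k(n, C) = -4*(C - 1*(-3/7)) = -4*(C + 3/7) = -4*(3/7 + C) = -12/7 - 4*C)
q(l) = 324/7 (q(l) = -12/7 - (-12)*4 = -12/7 - 4*(-12) = -12/7 + 48 = 324/7)
5*q(11) - 3 = 5*(324/7) - 3 = 1620/7 - 3 = 1599/7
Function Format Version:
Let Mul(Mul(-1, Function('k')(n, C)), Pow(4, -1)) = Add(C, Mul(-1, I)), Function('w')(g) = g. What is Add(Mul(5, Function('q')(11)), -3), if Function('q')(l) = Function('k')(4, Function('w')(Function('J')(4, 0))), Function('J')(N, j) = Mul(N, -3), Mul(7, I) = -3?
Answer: Rational(1599, 7) ≈ 228.43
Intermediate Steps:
I = Rational(-3, 7) (I = Mul(Rational(1, 7), -3) = Rational(-3, 7) ≈ -0.42857)
Function('J')(N, j) = Mul(-3, N)
Function('k')(n, C) = Add(Rational(-12, 7), Mul(-4, C)) (Function('k')(n, C) = Mul(-4, Add(C, Mul(-1, Rational(-3, 7)))) = Mul(-4, Add(C, Rational(3, 7))) = Mul(-4, Add(Rational(3, 7), C)) = Add(Rational(-12, 7), Mul(-4, C)))
Function('q')(l) = Rational(324, 7) (Function('q')(l) = Add(Rational(-12, 7), Mul(-4, Mul(-3, 4))) = Add(Rational(-12, 7), Mul(-4, -12)) = Add(Rational(-12, 7), 48) = Rational(324, 7))
Add(Mul(5, Function('q')(11)), -3) = Add(Mul(5, Rational(324, 7)), -3) = Add(Rational(1620, 7), -3) = Rational(1599, 7)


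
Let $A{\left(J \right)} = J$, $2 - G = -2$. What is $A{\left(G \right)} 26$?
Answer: $104$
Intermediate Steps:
$G = 4$ ($G = 2 - -2 = 2 + 2 = 4$)
$A{\left(G \right)} 26 = 4 \cdot 26 = 104$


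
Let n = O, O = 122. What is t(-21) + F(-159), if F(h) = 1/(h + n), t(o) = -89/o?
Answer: 3272/777 ≈ 4.2111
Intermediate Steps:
n = 122
F(h) = 1/(122 + h) (F(h) = 1/(h + 122) = 1/(122 + h))
t(-21) + F(-159) = -89/(-21) + 1/(122 - 159) = -89*(-1/21) + 1/(-37) = 89/21 - 1/37 = 3272/777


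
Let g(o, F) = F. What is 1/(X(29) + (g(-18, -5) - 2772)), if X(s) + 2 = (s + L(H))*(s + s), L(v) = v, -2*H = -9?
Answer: -1/836 ≈ -0.0011962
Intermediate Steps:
H = 9/2 (H = -½*(-9) = 9/2 ≈ 4.5000)
X(s) = -2 + 2*s*(9/2 + s) (X(s) = -2 + (s + 9/2)*(s + s) = -2 + (9/2 + s)*(2*s) = -2 + 2*s*(9/2 + s))
1/(X(29) + (g(-18, -5) - 2772)) = 1/((-2 + 2*29² + 9*29) + (-5 - 2772)) = 1/((-2 + 2*841 + 261) - 2777) = 1/((-2 + 1682 + 261) - 2777) = 1/(1941 - 2777) = 1/(-836) = -1/836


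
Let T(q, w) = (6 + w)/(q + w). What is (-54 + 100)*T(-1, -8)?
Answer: 92/9 ≈ 10.222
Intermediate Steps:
T(q, w) = (6 + w)/(q + w)
(-54 + 100)*T(-1, -8) = (-54 + 100)*((6 - 8)/(-1 - 8)) = 46*(-2/(-9)) = 46*(-1/9*(-2)) = 46*(2/9) = 92/9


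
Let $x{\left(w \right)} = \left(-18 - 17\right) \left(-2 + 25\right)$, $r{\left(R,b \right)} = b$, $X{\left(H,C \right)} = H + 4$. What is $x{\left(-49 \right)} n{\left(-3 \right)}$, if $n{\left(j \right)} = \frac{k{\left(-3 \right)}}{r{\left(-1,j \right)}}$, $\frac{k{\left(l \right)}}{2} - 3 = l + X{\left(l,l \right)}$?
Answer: $\frac{1610}{3} \approx 536.67$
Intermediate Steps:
$X{\left(H,C \right)} = 4 + H$
$k{\left(l \right)} = 14 + 4 l$ ($k{\left(l \right)} = 6 + 2 \left(l + \left(4 + l\right)\right) = 6 + 2 \left(4 + 2 l\right) = 6 + \left(8 + 4 l\right) = 14 + 4 l$)
$x{\left(w \right)} = -805$ ($x{\left(w \right)} = \left(-35\right) 23 = -805$)
$n{\left(j \right)} = \frac{2}{j}$ ($n{\left(j \right)} = \frac{14 + 4 \left(-3\right)}{j} = \frac{14 - 12}{j} = \frac{2}{j}$)
$x{\left(-49 \right)} n{\left(-3 \right)} = - 805 \frac{2}{-3} = - 805 \cdot 2 \left(- \frac{1}{3}\right) = \left(-805\right) \left(- \frac{2}{3}\right) = \frac{1610}{3}$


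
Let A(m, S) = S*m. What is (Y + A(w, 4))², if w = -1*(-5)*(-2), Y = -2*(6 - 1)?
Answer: 2500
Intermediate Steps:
Y = -10 (Y = -2*5 = -10)
w = -10 (w = 5*(-2) = -10)
(Y + A(w, 4))² = (-10 + 4*(-10))² = (-10 - 40)² = (-50)² = 2500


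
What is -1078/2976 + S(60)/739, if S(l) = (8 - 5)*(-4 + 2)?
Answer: -407249/1099632 ≈ -0.37035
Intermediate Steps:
S(l) = -6 (S(l) = 3*(-2) = -6)
-1078/2976 + S(60)/739 = -1078/2976 - 6/739 = -1078*1/2976 - 6*1/739 = -539/1488 - 6/739 = -407249/1099632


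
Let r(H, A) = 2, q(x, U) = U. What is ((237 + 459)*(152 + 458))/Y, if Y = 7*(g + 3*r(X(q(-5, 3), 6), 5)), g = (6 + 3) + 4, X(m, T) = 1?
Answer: 424560/133 ≈ 3192.2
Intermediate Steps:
g = 13 (g = 9 + 4 = 13)
Y = 133 (Y = 7*(13 + 3*2) = 7*(13 + 6) = 7*19 = 133)
((237 + 459)*(152 + 458))/Y = ((237 + 459)*(152 + 458))/133 = (696*610)*(1/133) = 424560*(1/133) = 424560/133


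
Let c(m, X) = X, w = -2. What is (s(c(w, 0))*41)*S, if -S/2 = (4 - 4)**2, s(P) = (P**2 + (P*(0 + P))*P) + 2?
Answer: 0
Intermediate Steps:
s(P) = 2 + P**2 + P**3 (s(P) = (P**2 + (P*P)*P) + 2 = (P**2 + P**2*P) + 2 = (P**2 + P**3) + 2 = 2 + P**2 + P**3)
S = 0 (S = -2*(4 - 4)**2 = -2*0**2 = -2*0 = 0)
(s(c(w, 0))*41)*S = ((2 + 0**2 + 0**3)*41)*0 = ((2 + 0 + 0)*41)*0 = (2*41)*0 = 82*0 = 0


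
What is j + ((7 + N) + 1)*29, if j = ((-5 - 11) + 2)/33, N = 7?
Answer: 14341/33 ≈ 434.58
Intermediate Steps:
j = -14/33 (j = (-16 + 2)*(1/33) = -14*1/33 = -14/33 ≈ -0.42424)
j + ((7 + N) + 1)*29 = -14/33 + ((7 + 7) + 1)*29 = -14/33 + (14 + 1)*29 = -14/33 + 15*29 = -14/33 + 435 = 14341/33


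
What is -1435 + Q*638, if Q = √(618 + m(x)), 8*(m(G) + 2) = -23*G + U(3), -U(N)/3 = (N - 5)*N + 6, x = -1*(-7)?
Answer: -1435 + 319*√9534/2 ≈ 14139.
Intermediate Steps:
x = 7
U(N) = -18 - 3*N*(-5 + N) (U(N) = -3*((N - 5)*N + 6) = -3*((-5 + N)*N + 6) = -3*(N*(-5 + N) + 6) = -3*(6 + N*(-5 + N)) = -18 - 3*N*(-5 + N))
m(G) = -2 - 23*G/8 (m(G) = -2 + (-23*G + (-18 - 3*3² + 15*3))/8 = -2 + (-23*G + (-18 - 3*9 + 45))/8 = -2 + (-23*G + (-18 - 27 + 45))/8 = -2 + (-23*G + 0)/8 = -2 + (-23*G)/8 = -2 - 23*G/8)
Q = √9534/4 (Q = √(618 + (-2 - 23/8*7)) = √(618 + (-2 - 161/8)) = √(618 - 177/8) = √(4767/8) = √9534/4 ≈ 24.411)
-1435 + Q*638 = -1435 + (√9534/4)*638 = -1435 + 319*√9534/2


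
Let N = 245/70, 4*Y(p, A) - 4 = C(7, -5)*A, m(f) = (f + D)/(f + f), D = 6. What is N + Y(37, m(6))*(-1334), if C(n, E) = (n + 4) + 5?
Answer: -13333/2 ≈ -6666.5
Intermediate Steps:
m(f) = (6 + f)/(2*f) (m(f) = (f + 6)/(f + f) = (6 + f)/((2*f)) = (6 + f)*(1/(2*f)) = (6 + f)/(2*f))
C(n, E) = 9 + n (C(n, E) = (4 + n) + 5 = 9 + n)
Y(p, A) = 1 + 4*A (Y(p, A) = 1 + ((9 + 7)*A)/4 = 1 + (16*A)/4 = 1 + 4*A)
N = 7/2 (N = 245*(1/70) = 7/2 ≈ 3.5000)
N + Y(37, m(6))*(-1334) = 7/2 + (1 + 4*((1/2)*(6 + 6)/6))*(-1334) = 7/2 + (1 + 4*((1/2)*(1/6)*12))*(-1334) = 7/2 + (1 + 4*1)*(-1334) = 7/2 + (1 + 4)*(-1334) = 7/2 + 5*(-1334) = 7/2 - 6670 = -13333/2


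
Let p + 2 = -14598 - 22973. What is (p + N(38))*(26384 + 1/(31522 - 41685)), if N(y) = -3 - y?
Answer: -10085840189874/10163 ≈ -9.9241e+8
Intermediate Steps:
p = -37573 (p = -2 + (-14598 - 22973) = -2 - 37571 = -37573)
(p + N(38))*(26384 + 1/(31522 - 41685)) = (-37573 + (-3 - 1*38))*(26384 + 1/(31522 - 41685)) = (-37573 + (-3 - 38))*(26384 + 1/(-10163)) = (-37573 - 41)*(26384 - 1/10163) = -37614*268140591/10163 = -10085840189874/10163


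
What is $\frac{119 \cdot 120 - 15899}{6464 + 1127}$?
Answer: $- \frac{1619}{7591} \approx -0.21328$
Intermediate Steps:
$\frac{119 \cdot 120 - 15899}{6464 + 1127} = \frac{14280 - 15899}{7591} = \left(-1619\right) \frac{1}{7591} = - \frac{1619}{7591}$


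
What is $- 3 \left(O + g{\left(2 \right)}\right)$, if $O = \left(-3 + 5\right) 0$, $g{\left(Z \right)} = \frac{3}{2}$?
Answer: $- \frac{9}{2} \approx -4.5$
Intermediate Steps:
$g{\left(Z \right)} = \frac{3}{2}$ ($g{\left(Z \right)} = 3 \cdot \frac{1}{2} = \frac{3}{2}$)
$O = 0$ ($O = 2 \cdot 0 = 0$)
$- 3 \left(O + g{\left(2 \right)}\right) = - 3 \left(0 + \frac{3}{2}\right) = \left(-3\right) \frac{3}{2} = - \frac{9}{2}$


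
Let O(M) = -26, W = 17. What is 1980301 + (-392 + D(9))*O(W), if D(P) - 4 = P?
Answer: 1990155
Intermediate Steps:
D(P) = 4 + P
1980301 + (-392 + D(9))*O(W) = 1980301 + (-392 + (4 + 9))*(-26) = 1980301 + (-392 + 13)*(-26) = 1980301 - 379*(-26) = 1980301 + 9854 = 1990155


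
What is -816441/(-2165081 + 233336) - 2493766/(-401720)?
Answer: 15591820243/2351577580 ≈ 6.6304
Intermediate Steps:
-816441/(-2165081 + 233336) - 2493766/(-401720) = -816441/(-1931745) - 2493766*(-1/401720) = -816441*(-1/1931745) + 113353/18260 = 272147/643915 + 113353/18260 = 15591820243/2351577580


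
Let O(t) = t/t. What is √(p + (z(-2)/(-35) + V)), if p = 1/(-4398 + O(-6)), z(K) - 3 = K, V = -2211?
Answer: I*√52365278698915/153895 ≈ 47.022*I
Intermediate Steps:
z(K) = 3 + K
O(t) = 1
p = -1/4397 (p = 1/(-4398 + 1) = 1/(-4397) = -1/4397 ≈ -0.00022743)
√(p + (z(-2)/(-35) + V)) = √(-1/4397 + ((3 - 2)/(-35) - 2211)) = √(-1/4397 + (-1/35*1 - 2211)) = √(-1/4397 + (-1/35 - 2211)) = √(-1/4397 - 77386/35) = √(-340266277/153895) = I*√52365278698915/153895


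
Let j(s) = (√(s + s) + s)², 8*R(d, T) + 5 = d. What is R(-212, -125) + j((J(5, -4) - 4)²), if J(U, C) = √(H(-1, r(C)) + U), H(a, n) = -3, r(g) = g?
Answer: 2087/8 - 128*√2 ≈ 79.856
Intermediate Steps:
R(d, T) = -5/8 + d/8
J(U, C) = √(-3 + U)
j(s) = (s + √2*√s)² (j(s) = (√(2*s) + s)² = (√2*√s + s)² = (s + √2*√s)²)
R(-212, -125) + j((J(5, -4) - 4)²) = (-5/8 + (⅛)*(-212)) + ((√(-3 + 5) - 4)² + √2*√((√(-3 + 5) - 4)²))² = (-5/8 - 53/2) + ((√2 - 4)² + √2*√((√2 - 4)²))² = -217/8 + ((-4 + √2)² + √2*√((-4 + √2)²))² = -217/8 + ((-4 + √2)² + √2*(4 - √2))²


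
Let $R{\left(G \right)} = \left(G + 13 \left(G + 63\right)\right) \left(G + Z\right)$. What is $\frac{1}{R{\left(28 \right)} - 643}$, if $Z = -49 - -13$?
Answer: $- \frac{1}{10331} \approx -9.6796 \cdot 10^{-5}$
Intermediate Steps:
$Z = -36$ ($Z = -49 + 13 = -36$)
$R{\left(G \right)} = \left(-36 + G\right) \left(819 + 14 G\right)$ ($R{\left(G \right)} = \left(G + 13 \left(G + 63\right)\right) \left(G - 36\right) = \left(G + 13 \left(63 + G\right)\right) \left(-36 + G\right) = \left(G + \left(819 + 13 G\right)\right) \left(-36 + G\right) = \left(819 + 14 G\right) \left(-36 + G\right) = \left(-36 + G\right) \left(819 + 14 G\right)$)
$\frac{1}{R{\left(28 \right)} - 643} = \frac{1}{\left(-29484 + 14 \cdot 28^{2} + 315 \cdot 28\right) - 643} = \frac{1}{\left(-29484 + 14 \cdot 784 + 8820\right) - 643} = \frac{1}{\left(-29484 + 10976 + 8820\right) - 643} = \frac{1}{-9688 - 643} = \frac{1}{-10331} = - \frac{1}{10331}$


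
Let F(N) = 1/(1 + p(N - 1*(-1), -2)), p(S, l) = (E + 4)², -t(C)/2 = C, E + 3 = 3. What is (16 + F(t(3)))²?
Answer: 74529/289 ≈ 257.89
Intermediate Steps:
E = 0 (E = -3 + 3 = 0)
t(C) = -2*C
p(S, l) = 16 (p(S, l) = (0 + 4)² = 4² = 16)
F(N) = 1/17 (F(N) = 1/(1 + 16) = 1/17)
(16 + F(t(3)))² = (16 + 1/17)² = (273/17)² = 74529/289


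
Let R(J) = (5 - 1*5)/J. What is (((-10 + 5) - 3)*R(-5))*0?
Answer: 0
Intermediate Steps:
R(J) = 0 (R(J) = (5 - 5)/J = 0/J = 0)
(((-10 + 5) - 3)*R(-5))*0 = (((-10 + 5) - 3)*0)*0 = ((-5 - 3)*0)*0 = -8*0*0 = 0*0 = 0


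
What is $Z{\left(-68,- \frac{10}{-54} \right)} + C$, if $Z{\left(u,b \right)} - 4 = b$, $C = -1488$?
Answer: $- \frac{40063}{27} \approx -1483.8$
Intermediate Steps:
$Z{\left(u,b \right)} = 4 + b$
$Z{\left(-68,- \frac{10}{-54} \right)} + C = \left(4 - \frac{10}{-54}\right) - 1488 = \left(4 - - \frac{5}{27}\right) - 1488 = \left(4 + \frac{5}{27}\right) - 1488 = \frac{113}{27} - 1488 = - \frac{40063}{27}$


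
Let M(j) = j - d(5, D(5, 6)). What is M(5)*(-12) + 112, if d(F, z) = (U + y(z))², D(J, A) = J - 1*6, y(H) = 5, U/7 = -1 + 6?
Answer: 19252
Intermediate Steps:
U = 35 (U = 7*(-1 + 6) = 7*5 = 35)
D(J, A) = -6 + J (D(J, A) = J - 6 = -6 + J)
d(F, z) = 1600 (d(F, z) = (35 + 5)² = 40² = 1600)
M(j) = -1600 + j (M(j) = j - 1*1600 = j - 1600 = -1600 + j)
M(5)*(-12) + 112 = (-1600 + 5)*(-12) + 112 = -1595*(-12) + 112 = 19140 + 112 = 19252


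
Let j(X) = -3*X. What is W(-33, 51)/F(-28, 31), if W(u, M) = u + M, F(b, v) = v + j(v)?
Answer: -9/31 ≈ -0.29032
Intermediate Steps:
F(b, v) = -2*v (F(b, v) = v - 3*v = -2*v)
W(u, M) = M + u
W(-33, 51)/F(-28, 31) = (51 - 33)/((-2*31)) = 18/(-62) = 18*(-1/62) = -9/31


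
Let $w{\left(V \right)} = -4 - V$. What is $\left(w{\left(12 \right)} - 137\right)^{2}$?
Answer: $23409$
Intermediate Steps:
$\left(w{\left(12 \right)} - 137\right)^{2} = \left(\left(-4 - 12\right) - 137\right)^{2} = \left(-16 - 137\right)^{2} = \left(-153\right)^{2} = 23409$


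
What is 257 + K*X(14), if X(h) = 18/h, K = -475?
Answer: -2476/7 ≈ -353.71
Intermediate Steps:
257 + K*X(14) = 257 - 8550/14 = 257 - 475*9/7 = 257 - 4275/7 = -2476/7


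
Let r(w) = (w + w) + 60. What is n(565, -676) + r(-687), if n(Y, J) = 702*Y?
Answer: 395316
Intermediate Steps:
r(w) = 60 + 2*w (r(w) = 2*w + 60 = 60 + 2*w)
n(565, -676) + r(-687) = 702*565 + (60 + 2*(-687)) = 396630 + (60 - 1374) = 396630 - 1314 = 395316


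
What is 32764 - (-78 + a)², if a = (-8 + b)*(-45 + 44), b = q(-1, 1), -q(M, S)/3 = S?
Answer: 28275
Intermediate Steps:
q(M, S) = -3*S
b = -3 (b = -3*1 = -3)
a = 11 (a = (-8 - 3)*(-45 + 44) = -11*(-1) = 11)
32764 - (-78 + a)² = 32764 - (-78 + 11)² = 32764 - 1*(-67)² = 32764 - 1*4489 = 32764 - 4489 = 28275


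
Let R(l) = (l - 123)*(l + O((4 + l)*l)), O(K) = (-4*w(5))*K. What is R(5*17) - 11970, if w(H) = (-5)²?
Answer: 28731800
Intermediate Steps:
w(H) = 25
O(K) = -100*K (O(K) = (-4*25)*K = -100*K)
R(l) = (-123 + l)*(l - 100*l*(4 + l)) (R(l) = (l - 123)*(l - 100*(4 + l)*l) = (-123 + l)*(l - 100*l*(4 + l)))
R(5*17) - 11970 = (5*17)*(49077 - 100*(5*17)² + 11901*(5*17)) - 11970 = 85*(49077 - 100*85² + 11901*85) - 11970 = 85*(49077 - 100*7225 + 1011585) - 11970 = 85*(49077 - 722500 + 1011585) - 11970 = 85*338162 - 11970 = 28743770 - 11970 = 28731800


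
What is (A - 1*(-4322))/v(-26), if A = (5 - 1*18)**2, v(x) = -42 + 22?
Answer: -4491/20 ≈ -224.55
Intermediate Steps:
v(x) = -20
A = 169 (A = (5 - 18)**2 = (-13)**2 = 169)
(A - 1*(-4322))/v(-26) = (169 - 1*(-4322))/(-20) = (169 + 4322)*(-1/20) = 4491*(-1/20) = -4491/20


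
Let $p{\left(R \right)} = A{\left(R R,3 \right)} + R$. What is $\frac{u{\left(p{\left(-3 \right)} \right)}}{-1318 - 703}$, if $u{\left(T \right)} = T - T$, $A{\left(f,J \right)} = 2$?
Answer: $0$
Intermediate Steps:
$p{\left(R \right)} = 2 + R$
$u{\left(T \right)} = 0$
$\frac{u{\left(p{\left(-3 \right)} \right)}}{-1318 - 703} = \frac{0}{-1318 - 703} = \frac{0}{-2021} = 0 \left(- \frac{1}{2021}\right) = 0$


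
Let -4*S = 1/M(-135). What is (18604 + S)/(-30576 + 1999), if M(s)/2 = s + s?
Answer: -40184641/61726320 ≈ -0.65101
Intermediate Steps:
M(s) = 4*s (M(s) = 2*(s + s) = 2*(2*s) = 4*s)
S = 1/2160 (S = -1/(4*(4*(-135))) = -¼/(-540) = -¼*(-1/540) = 1/2160 ≈ 0.00046296)
(18604 + S)/(-30576 + 1999) = (18604 + 1/2160)/(-30576 + 1999) = (40184641/2160)/(-28577) = (40184641/2160)*(-1/28577) = -40184641/61726320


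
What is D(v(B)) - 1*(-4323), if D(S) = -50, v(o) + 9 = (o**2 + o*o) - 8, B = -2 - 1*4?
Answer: 4273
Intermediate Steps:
B = -6 (B = -2 - 4 = -6)
v(o) = -17 + 2*o**2 (v(o) = -9 + ((o**2 + o*o) - 8) = -9 + ((o**2 + o**2) - 8) = -9 + (2*o**2 - 8) = -9 + (-8 + 2*o**2) = -17 + 2*o**2)
D(v(B)) - 1*(-4323) = -50 - 1*(-4323) = -50 + 4323 = 4273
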